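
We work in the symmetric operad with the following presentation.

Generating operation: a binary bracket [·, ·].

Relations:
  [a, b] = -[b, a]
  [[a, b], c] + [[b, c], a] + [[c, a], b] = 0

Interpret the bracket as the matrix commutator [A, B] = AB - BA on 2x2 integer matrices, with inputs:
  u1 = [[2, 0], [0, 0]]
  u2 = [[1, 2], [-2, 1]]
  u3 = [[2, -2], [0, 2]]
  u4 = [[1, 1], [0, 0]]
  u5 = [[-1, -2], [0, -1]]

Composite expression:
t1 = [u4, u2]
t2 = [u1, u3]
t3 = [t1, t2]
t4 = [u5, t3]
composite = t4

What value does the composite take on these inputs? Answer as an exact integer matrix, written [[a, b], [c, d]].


[[0, 32], [0, 0]]

[u4, u2] = [[-2, 2], [2, 2]]
[u1, u3] = [[0, -4], [0, 0]]
[[u4, u2], [u1, u3]] = [[8, 16], [0, -8]]
[u5, [[u4, u2], [u1, u3]]] = [[0, 32], [0, 0]]


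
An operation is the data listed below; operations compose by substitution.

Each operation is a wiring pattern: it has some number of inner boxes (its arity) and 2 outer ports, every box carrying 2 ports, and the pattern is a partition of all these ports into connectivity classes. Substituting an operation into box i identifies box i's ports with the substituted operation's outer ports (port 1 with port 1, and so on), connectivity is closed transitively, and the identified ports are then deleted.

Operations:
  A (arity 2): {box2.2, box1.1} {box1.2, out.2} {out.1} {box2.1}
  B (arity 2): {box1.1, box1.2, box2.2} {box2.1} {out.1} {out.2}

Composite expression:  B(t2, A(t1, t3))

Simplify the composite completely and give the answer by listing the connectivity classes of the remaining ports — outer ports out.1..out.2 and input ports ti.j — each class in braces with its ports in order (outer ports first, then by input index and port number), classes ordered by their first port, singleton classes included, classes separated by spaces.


{out.1} {out.2} {t1.1, t3.2} {t1.2, t2.1, t2.2} {t3.1}


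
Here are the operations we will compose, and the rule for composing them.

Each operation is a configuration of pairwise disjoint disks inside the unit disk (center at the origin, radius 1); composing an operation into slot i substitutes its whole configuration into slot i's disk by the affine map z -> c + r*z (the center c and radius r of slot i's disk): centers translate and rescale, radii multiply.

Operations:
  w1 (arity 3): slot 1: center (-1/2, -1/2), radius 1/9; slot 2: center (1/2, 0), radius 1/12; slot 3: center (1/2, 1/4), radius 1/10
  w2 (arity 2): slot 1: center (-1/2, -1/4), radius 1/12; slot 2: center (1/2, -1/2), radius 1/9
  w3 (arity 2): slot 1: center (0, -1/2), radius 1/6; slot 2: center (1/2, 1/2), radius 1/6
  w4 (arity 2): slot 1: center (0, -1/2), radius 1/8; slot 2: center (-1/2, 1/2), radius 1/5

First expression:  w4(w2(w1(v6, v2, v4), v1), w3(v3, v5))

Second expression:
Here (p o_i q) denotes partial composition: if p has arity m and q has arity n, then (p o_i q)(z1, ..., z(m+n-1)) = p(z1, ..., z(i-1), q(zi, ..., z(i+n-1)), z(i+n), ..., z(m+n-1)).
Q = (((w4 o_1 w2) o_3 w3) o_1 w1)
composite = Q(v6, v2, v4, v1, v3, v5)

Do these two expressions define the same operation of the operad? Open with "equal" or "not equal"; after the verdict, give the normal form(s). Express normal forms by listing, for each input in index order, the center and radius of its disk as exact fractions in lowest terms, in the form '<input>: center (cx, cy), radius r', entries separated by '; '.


Normal form of the first expression: v1: center (1/16, -9/16), radius 1/72; v2: center (-11/192, -17/32), radius 1/1152; v3: center (-1/2, 2/5), radius 1/30; v4: center (-11/192, -203/384), radius 1/960; v5: center (-2/5, 3/5), radius 1/30; v6: center (-13/192, -103/192), radius 1/864
Normal form of the second expression: v1: center (1/16, -9/16), radius 1/72; v2: center (-11/192, -17/32), radius 1/1152; v3: center (-1/2, 2/5), radius 1/30; v4: center (-11/192, -203/384), radius 1/960; v5: center (-2/5, 3/5), radius 1/30; v6: center (-13/192, -103/192), radius 1/864
The normal forms match — equal.

equal; the common form is v1: center (1/16, -9/16), radius 1/72; v2: center (-11/192, -17/32), radius 1/1152; v3: center (-1/2, 2/5), radius 1/30; v4: center (-11/192, -203/384), radius 1/960; v5: center (-2/5, 3/5), radius 1/30; v6: center (-13/192, -103/192), radius 1/864


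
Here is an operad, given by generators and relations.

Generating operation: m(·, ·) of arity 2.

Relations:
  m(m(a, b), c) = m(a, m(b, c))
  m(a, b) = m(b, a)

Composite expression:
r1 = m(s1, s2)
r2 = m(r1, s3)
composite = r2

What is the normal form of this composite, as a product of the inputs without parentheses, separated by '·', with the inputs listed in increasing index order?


Any arrangement under m is one operation, so sort the s-inputs.
m(s1, s2) collapses to s1 · s2
m(m(s1, s2), s3) collapses to s1 · s2 · s3
putting the inputs in ascending order: s1 · s2 · s3

s1 · s2 · s3


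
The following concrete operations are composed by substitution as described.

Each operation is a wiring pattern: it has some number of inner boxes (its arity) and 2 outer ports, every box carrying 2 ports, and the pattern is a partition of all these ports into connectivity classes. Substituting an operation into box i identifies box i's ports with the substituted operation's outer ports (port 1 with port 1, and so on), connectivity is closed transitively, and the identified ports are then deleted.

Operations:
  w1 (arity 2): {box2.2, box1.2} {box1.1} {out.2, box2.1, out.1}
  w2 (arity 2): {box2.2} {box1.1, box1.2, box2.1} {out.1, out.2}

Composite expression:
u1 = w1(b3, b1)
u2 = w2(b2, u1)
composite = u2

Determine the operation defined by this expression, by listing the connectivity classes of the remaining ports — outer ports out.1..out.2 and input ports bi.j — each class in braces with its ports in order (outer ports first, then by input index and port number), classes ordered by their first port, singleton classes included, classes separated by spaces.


{out.1, out.2} {b1.1, b2.1, b2.2} {b1.2, b3.2} {b3.1}


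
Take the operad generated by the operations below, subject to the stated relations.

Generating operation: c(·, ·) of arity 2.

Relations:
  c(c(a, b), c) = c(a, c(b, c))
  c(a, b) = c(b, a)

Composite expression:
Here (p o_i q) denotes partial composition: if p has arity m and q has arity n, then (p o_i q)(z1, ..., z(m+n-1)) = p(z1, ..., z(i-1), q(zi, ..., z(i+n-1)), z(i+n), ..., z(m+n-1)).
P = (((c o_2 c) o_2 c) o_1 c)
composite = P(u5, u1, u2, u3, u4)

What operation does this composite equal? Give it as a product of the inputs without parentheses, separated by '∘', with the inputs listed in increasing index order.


u1 ∘ u2 ∘ u3 ∘ u4 ∘ u5

Any arrangement under c is one operation, so sort the u-inputs.
c(u5, u1) collapses to u5 ∘ u1
c(u2, u3) collapses to u2 ∘ u3
c(c(u2, u3), u4) collapses to u2 ∘ u3 ∘ u4
c(c(u5, u1), c(c(u2, u3), u4)) collapses to u5 ∘ u1 ∘ u2 ∘ u3 ∘ u4
reordering the factors by index: u1 ∘ u2 ∘ u3 ∘ u4 ∘ u5


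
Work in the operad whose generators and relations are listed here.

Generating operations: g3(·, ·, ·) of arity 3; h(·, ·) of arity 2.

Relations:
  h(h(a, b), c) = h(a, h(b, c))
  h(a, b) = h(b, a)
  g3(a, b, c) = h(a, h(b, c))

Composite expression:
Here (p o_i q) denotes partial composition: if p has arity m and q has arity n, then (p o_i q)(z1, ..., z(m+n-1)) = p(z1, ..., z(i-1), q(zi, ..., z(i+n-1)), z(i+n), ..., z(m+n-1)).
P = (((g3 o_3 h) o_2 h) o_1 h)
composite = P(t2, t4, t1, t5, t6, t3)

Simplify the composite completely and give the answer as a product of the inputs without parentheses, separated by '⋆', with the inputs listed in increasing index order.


t1 ⋆ t2 ⋆ t3 ⋆ t4 ⋆ t5 ⋆ t6

Any arrangement under g3 is one operation, so sort the t-inputs.
h(t2, t4) linearizes to t2 ⋆ t4
h(t1, t5) linearizes to t1 ⋆ t5
h(t6, t3) linearizes to t6 ⋆ t3
g3(h(t2, t4), h(t1, t5), h(t6, t3)) linearizes to t2 ⋆ t4 ⋆ t1 ⋆ t5 ⋆ t6 ⋆ t3
sorting the factors by input index: t1 ⋆ t2 ⋆ t3 ⋆ t4 ⋆ t5 ⋆ t6


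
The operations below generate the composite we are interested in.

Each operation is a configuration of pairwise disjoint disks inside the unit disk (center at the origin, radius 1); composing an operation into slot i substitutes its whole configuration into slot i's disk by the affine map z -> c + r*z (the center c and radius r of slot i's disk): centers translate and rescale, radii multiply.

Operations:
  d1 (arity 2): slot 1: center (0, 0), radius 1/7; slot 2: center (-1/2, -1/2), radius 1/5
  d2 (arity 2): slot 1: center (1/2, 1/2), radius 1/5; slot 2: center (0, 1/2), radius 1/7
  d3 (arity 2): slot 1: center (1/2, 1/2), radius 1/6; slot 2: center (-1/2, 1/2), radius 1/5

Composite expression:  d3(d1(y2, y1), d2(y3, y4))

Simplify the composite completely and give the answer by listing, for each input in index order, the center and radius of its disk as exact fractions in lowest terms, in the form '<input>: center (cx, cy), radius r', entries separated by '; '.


y1: center (5/12, 5/12), radius 1/30; y2: center (1/2, 1/2), radius 1/42; y3: center (-2/5, 3/5), radius 1/25; y4: center (-1/2, 3/5), radius 1/35

Only the slot chain above each y matters under d3; compose those maps.
y2 passes through 2 substitutions, ending at center (1/2, 1/2), radius 1/42
y1 passes through 2 substitutions, ending at center (5/12, 5/12), radius 1/30
y3 passes through 2 substitutions, ending at center (-2/5, 3/5), radius 1/25
y4 passes through 2 substitutions, ending at center (-1/2, 3/5), radius 1/35


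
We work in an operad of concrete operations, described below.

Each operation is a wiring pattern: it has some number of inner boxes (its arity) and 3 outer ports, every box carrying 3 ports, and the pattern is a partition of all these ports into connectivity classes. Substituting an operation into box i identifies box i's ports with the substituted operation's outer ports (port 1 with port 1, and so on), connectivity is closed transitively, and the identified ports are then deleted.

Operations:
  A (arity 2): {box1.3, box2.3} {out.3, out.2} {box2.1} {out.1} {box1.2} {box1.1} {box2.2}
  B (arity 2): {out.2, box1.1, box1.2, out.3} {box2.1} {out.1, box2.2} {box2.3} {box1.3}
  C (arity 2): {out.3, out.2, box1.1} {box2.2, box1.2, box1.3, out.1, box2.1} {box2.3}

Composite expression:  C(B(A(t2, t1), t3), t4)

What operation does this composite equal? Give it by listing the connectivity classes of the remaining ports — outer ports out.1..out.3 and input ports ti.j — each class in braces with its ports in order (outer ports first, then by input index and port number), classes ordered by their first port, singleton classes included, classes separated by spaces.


{out.1, t4.1, t4.2} {out.2, out.3, t3.2} {t1.1} {t1.2} {t1.3, t2.3} {t2.1} {t2.2} {t3.1} {t3.3} {t4.3}

Two ports join when wires chain via C-identified ports.
stage A: inputs (t2, t1), connectivity {out.1} {out.2, out.3} {t1.1} {t1.2} {t1.3, t2.3} {t2.1} {t2.2}, out.j its boundary
stage B: inputs (t2, t1, t3), connectivity {out.1, t3.2} {out.2, out.3} {t1.1} {t1.2} {t1.3, t2.3} {t2.1} {t2.2} {t3.1} {t3.3}, out.j its boundary
stage C: inputs (t2, t1, t3, t4), connectivity {out.1, t4.1, t4.2} {out.2, out.3, t3.2} {t1.1} {t1.2} {t1.3, t2.3} {t2.1} {t2.2} {t3.1} {t3.3} {t4.3}, out.j its boundary


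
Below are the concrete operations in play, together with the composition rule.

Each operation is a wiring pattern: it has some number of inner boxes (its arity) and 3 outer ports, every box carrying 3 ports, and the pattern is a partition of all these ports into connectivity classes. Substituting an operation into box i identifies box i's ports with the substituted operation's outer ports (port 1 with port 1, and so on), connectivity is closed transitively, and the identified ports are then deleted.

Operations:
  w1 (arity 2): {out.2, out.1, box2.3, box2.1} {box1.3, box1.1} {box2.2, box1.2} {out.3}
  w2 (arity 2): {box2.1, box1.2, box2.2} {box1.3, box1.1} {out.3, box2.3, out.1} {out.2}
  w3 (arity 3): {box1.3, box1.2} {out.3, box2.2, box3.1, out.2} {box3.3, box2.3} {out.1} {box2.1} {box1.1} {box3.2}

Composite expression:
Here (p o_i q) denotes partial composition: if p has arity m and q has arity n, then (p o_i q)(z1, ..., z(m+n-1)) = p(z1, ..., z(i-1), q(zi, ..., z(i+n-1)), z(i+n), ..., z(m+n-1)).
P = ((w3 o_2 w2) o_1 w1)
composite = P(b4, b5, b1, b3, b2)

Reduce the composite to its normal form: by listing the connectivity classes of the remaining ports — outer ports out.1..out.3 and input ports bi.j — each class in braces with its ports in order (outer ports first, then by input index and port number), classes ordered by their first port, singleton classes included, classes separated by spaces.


{out.1} {out.2, out.3, b2.1} {b1.1, b1.3} {b1.2, b3.1, b3.2} {b2.2} {b2.3, b3.3} {b4.1, b4.3} {b4.2, b5.2} {b5.1, b5.3}

Two ports join when wires chain via w3-identified ports.
after w1, the pattern on (b4, b5) reads {out.1, out.2, b5.1, b5.3} {out.3} {b4.1, b4.3} {b4.2, b5.2} (out.j = its outer ports)
after w2, the pattern on (b1, b3) reads {out.1, out.3, b3.3} {out.2} {b1.1, b1.3} {b1.2, b3.1, b3.2} (out.j = its outer ports)
after w3, the pattern on (b4, b5, b1, b3, b2) reads {out.1} {out.2, out.3, b2.1} {b1.1, b1.3} {b1.2, b3.1, b3.2} {b2.2} {b2.3, b3.3} {b4.1, b4.3} {b4.2, b5.2} {b5.1, b5.3} (out.j = its outer ports)


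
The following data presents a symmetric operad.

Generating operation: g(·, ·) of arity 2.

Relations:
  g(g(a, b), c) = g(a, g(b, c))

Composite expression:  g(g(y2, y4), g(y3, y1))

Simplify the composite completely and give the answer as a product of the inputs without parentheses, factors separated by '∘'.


All parenthesizations of g agree; list the y-inputs left to right.
g(y2, y4) linearizes to y2 ∘ y4
g(y3, y1) linearizes to y3 ∘ y1
g(g(y2, y4), g(y3, y1)) linearizes to y2 ∘ y4 ∘ y3 ∘ y1

y2 ∘ y4 ∘ y3 ∘ y1


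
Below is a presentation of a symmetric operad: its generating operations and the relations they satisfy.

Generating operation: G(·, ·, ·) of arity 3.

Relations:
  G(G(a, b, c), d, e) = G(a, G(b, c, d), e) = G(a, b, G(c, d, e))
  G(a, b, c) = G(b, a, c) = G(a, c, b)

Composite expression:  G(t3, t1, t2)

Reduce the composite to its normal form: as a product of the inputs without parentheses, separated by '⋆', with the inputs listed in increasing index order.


Both nesting and order wash out for G; what remains is which t's occur.
G(t3, t1, t2) unparenthesizes to t3 ⋆ t1 ⋆ t2
commutativity sorts the factors: t1 ⋆ t2 ⋆ t3

t1 ⋆ t2 ⋆ t3


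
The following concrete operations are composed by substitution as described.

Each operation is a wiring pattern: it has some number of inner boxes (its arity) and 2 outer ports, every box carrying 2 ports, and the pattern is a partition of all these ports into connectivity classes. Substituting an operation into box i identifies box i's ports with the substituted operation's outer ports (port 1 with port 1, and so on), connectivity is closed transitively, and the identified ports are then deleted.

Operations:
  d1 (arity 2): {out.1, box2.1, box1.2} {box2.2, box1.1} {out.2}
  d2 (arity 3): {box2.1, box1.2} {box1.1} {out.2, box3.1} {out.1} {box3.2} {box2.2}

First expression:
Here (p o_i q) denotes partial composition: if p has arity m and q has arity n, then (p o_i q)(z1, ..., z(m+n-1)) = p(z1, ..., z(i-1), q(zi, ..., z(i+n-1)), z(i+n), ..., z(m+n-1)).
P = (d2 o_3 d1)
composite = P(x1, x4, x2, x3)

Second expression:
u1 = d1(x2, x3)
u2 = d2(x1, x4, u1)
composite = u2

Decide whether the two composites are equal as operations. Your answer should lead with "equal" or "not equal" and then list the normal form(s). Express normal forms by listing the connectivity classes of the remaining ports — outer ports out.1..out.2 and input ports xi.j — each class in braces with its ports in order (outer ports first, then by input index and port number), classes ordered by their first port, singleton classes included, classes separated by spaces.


equal: each reduces to {out.1} {out.2, x2.2, x3.1} {x1.1} {x1.2, x4.1} {x2.1, x3.2} {x4.2}

In normal form, the first expression is {out.1} {out.2, x2.2, x3.1} {x1.1} {x1.2, x4.1} {x2.1, x3.2} {x4.2}
In normal form, the second expression is {out.1} {out.2, x2.2, x3.1} {x1.1} {x1.2, x4.1} {x2.1, x3.2} {x4.2}
Same normal form: equal.


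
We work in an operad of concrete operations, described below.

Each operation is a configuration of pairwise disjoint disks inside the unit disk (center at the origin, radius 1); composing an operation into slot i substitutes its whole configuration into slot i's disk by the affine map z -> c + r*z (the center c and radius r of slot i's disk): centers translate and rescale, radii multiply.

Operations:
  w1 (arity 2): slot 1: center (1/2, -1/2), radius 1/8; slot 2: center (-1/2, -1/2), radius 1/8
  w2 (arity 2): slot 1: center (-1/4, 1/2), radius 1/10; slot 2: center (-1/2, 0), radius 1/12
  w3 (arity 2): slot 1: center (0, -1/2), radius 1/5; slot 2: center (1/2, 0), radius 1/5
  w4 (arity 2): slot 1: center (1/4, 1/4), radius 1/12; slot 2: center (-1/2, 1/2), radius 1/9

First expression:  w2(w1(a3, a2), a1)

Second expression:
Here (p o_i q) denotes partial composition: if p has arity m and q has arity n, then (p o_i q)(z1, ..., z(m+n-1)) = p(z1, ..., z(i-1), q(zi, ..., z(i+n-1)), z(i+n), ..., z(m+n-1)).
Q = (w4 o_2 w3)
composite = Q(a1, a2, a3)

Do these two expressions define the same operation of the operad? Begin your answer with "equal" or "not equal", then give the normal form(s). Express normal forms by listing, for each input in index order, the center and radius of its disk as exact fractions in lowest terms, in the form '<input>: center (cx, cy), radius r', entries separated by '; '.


not equal — first a1: center (-1/2, 0), radius 1/12; a2: center (-3/10, 9/20), radius 1/80; a3: center (-1/5, 9/20), radius 1/80, second a1: center (1/4, 1/4), radius 1/12; a2: center (-1/2, 4/9), radius 1/45; a3: center (-4/9, 1/2), radius 1/45

Normal form of the first expression: a1: center (-1/2, 0), radius 1/12; a2: center (-3/10, 9/20), radius 1/80; a3: center (-1/5, 9/20), radius 1/80
Normal form of the second expression: a1: center (1/4, 1/4), radius 1/12; a2: center (-1/2, 4/9), radius 1/45; a3: center (-4/9, 1/2), radius 1/45
Different reductions; not equal.


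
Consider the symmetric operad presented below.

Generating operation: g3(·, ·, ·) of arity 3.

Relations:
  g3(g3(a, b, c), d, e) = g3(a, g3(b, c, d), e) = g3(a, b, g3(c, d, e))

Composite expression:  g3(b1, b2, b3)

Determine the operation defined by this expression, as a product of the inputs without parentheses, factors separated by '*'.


b1 * b2 * b3

All parenthesizations of g3 agree; list the b-inputs left to right.
g3(b1, b2, b3) spells out as b1 * b2 * b3


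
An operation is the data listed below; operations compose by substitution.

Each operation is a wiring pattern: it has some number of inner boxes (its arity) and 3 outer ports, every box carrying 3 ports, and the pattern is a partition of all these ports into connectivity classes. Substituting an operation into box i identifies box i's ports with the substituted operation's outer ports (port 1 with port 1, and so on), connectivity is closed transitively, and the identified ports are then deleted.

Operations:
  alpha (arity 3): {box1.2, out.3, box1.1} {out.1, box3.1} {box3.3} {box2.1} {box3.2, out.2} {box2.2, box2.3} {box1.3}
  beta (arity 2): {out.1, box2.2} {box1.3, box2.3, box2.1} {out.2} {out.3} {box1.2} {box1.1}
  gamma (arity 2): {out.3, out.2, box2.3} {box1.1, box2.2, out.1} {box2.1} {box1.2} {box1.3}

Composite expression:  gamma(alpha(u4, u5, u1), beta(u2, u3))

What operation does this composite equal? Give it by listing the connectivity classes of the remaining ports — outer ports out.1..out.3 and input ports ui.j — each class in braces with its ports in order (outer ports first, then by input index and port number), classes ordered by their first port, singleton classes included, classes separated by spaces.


{out.1, u1.1} {out.2, out.3} {u1.2} {u1.3} {u2.1} {u2.2} {u2.3, u3.1, u3.3} {u3.2} {u4.1, u4.2} {u4.3} {u5.1} {u5.2, u5.3}

Treat the ports identified at gamma as solder joints: merge, then drop.
through alpha, on inputs (u4, u5, u1): {out.1, u1.1} {out.2, u1.2} {out.3, u4.1, u4.2} {u1.3} {u4.3} {u5.1} {u5.2, u5.3} (out.j = stage outer ports)
through beta, on inputs (u2, u3): {out.1, u3.2} {out.2} {out.3} {u2.1} {u2.2} {u2.3, u3.1, u3.3} (out.j = stage outer ports)
through gamma, on inputs (u4, u5, u1, u2, u3): {out.1, u1.1} {out.2, out.3} {u1.2} {u1.3} {u2.1} {u2.2} {u2.3, u3.1, u3.3} {u3.2} {u4.1, u4.2} {u4.3} {u5.1} {u5.2, u5.3} (out.j = stage outer ports)


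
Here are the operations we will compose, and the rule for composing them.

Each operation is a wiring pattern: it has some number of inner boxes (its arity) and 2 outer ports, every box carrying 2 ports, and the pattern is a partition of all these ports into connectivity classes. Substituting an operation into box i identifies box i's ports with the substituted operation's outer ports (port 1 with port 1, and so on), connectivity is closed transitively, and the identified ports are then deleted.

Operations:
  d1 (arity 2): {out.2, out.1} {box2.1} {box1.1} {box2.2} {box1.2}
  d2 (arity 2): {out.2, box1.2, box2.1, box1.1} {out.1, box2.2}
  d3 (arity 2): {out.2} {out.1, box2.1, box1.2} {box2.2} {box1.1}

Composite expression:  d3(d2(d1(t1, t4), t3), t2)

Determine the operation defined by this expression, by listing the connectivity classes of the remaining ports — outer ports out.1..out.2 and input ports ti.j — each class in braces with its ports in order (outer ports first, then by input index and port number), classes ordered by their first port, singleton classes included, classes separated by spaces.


{out.1, t2.1, t3.1} {out.2} {t1.1} {t1.2} {t2.2} {t3.2} {t4.1} {t4.2}

After gluing at d3, chains via deleted ports link the t-ports.
after d1, the pattern on (t1, t4) reads {out.1, out.2} {t1.1} {t1.2} {t4.1} {t4.2} (out.j = its outer ports)
after d2, the pattern on (t1, t4, t3) reads {out.1, t3.2} {out.2, t3.1} {t1.1} {t1.2} {t4.1} {t4.2} (out.j = its outer ports)
after d3, the pattern on (t1, t4, t3, t2) reads {out.1, t2.1, t3.1} {out.2} {t1.1} {t1.2} {t2.2} {t3.2} {t4.1} {t4.2} (out.j = its outer ports)


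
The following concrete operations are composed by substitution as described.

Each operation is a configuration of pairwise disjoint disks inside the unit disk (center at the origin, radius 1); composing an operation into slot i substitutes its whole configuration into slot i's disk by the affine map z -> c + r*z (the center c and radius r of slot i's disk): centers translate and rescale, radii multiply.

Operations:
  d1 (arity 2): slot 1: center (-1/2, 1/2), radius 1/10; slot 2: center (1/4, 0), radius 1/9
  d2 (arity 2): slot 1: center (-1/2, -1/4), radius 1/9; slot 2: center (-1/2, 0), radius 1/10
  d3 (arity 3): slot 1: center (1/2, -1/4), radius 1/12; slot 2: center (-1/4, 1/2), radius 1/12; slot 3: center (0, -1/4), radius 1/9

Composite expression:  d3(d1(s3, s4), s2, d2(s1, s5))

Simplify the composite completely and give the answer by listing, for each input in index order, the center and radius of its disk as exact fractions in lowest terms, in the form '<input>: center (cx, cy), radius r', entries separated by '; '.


s1: center (-1/18, -5/18), radius 1/81; s2: center (-1/4, 1/2), radius 1/12; s3: center (11/24, -5/24), radius 1/120; s4: center (25/48, -1/4), radius 1/108; s5: center (-1/18, -1/4), radius 1/90


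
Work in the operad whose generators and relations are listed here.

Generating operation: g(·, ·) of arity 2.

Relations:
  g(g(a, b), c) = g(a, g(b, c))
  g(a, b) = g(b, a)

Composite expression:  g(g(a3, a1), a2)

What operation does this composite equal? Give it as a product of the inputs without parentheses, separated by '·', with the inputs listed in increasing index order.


a1 · a2 · a3

Shape and order are irrelevant to g; the a-input set decides.
g(a3, a1) spells out as a3 · a1
g(g(a3, a1), a2) spells out as a3 · a1 · a2
the factors in increasing index order: a1 · a2 · a3


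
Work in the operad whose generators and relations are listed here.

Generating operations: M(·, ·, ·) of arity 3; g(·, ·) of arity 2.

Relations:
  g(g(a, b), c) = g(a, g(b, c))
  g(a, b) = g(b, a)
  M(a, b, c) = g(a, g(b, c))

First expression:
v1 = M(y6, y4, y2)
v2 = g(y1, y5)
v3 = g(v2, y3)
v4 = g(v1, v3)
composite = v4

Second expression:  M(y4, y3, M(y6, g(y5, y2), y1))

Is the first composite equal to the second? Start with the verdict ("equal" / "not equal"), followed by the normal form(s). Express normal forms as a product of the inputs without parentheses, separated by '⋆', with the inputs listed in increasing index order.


The first expression, normalized: y1 ⋆ y2 ⋆ y3 ⋆ y4 ⋆ y5 ⋆ y6
The second expression, normalized: y1 ⋆ y2 ⋆ y3 ⋆ y4 ⋆ y5 ⋆ y6
Same normal form: equal.

equal — both sides give y1 ⋆ y2 ⋆ y3 ⋆ y4 ⋆ y5 ⋆ y6


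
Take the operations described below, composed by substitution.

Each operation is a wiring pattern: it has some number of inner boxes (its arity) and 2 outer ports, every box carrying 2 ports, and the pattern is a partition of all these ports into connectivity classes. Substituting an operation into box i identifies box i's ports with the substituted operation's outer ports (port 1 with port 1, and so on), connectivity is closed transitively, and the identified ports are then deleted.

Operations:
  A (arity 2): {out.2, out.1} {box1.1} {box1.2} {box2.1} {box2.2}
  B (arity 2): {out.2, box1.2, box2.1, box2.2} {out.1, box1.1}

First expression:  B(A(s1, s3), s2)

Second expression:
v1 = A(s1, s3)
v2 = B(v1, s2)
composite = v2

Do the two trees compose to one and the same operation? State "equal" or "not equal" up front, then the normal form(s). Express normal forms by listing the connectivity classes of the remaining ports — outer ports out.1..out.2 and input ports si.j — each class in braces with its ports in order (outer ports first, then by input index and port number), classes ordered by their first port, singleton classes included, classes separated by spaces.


equal; both compose to {out.1, out.2, s2.1, s2.2} {s1.1} {s1.2} {s3.1} {s3.2}


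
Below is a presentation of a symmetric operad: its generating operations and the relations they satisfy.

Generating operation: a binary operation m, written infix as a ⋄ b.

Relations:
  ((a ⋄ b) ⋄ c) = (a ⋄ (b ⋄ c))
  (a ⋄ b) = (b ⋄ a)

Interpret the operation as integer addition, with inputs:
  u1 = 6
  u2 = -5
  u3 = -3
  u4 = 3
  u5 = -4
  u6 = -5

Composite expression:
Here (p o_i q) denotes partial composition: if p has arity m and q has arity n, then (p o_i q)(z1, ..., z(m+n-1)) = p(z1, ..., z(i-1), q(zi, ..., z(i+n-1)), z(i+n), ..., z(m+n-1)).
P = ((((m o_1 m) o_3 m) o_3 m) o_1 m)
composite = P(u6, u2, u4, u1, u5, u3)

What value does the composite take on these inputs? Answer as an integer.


-8


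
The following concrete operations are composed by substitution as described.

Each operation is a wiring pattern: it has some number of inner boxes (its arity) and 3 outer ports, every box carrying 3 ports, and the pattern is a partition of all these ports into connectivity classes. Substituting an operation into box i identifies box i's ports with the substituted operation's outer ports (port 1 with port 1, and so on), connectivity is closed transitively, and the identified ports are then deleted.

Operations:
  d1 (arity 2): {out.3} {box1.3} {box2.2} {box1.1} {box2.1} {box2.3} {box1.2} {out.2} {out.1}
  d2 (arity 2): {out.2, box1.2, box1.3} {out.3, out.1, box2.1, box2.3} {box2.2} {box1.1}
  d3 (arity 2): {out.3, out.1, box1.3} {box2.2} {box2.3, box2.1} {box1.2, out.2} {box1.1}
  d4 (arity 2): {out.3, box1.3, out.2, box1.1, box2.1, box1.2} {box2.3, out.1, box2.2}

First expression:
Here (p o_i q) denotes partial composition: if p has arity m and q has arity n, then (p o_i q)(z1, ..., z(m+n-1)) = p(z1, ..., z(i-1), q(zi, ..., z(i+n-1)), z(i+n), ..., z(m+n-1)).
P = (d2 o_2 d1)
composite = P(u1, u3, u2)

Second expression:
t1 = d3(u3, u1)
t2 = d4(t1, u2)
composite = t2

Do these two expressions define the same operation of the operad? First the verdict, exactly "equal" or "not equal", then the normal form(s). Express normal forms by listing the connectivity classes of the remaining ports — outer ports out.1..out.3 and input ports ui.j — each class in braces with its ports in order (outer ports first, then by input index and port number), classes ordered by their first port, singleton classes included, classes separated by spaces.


not equal — first {out.1, out.3} {out.2, u1.2, u1.3} {u1.1} {u2.1} {u2.2} {u2.3} {u3.1} {u3.2} {u3.3}, second {out.1, u2.2, u2.3} {out.2, out.3, u2.1, u3.2, u3.3} {u1.1, u1.3} {u1.2} {u3.1}

The first expression, normalized: {out.1, out.3} {out.2, u1.2, u1.3} {u1.1} {u2.1} {u2.2} {u2.3} {u3.1} {u3.2} {u3.3}
The second expression, normalized: {out.1, u2.2, u2.3} {out.2, out.3, u2.1, u3.2, u3.3} {u1.1, u1.3} {u1.2} {u3.1}
The forms do not match — not equal.


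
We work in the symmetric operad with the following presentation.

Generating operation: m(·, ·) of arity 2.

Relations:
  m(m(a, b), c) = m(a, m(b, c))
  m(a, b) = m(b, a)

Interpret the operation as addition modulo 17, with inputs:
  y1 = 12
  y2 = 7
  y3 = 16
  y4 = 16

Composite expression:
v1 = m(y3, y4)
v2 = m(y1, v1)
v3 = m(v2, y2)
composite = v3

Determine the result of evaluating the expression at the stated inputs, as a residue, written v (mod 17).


0 (mod 17)

m(y3, y4) = 15
m(y1, m(y3, y4)) = 10
m(m(y1, m(y3, y4)), y2) = 0


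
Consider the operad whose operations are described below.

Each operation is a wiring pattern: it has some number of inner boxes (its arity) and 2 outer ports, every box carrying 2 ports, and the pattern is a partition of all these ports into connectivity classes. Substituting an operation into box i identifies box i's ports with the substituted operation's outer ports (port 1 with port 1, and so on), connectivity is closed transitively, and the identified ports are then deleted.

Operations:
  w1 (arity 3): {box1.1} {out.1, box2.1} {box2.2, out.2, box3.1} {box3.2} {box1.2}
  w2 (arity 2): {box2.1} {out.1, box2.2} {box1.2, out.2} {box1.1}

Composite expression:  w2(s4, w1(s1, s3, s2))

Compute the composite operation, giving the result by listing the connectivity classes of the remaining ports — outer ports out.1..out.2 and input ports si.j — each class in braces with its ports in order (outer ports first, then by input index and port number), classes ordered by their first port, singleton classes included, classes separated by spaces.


{out.1, s2.1, s3.2} {out.2, s4.2} {s1.1} {s1.2} {s2.2} {s3.1} {s4.1}

Two ports join when wires chain via w2-identified ports.
through w1, on inputs (s1, s3, s2): {out.1, s3.1} {out.2, s2.1, s3.2} {s1.1} {s1.2} {s2.2} (out.j = stage outer ports)
through w2, on inputs (s4, s1, s3, s2): {out.1, s2.1, s3.2} {out.2, s4.2} {s1.1} {s1.2} {s2.2} {s3.1} {s4.1} (out.j = stage outer ports)


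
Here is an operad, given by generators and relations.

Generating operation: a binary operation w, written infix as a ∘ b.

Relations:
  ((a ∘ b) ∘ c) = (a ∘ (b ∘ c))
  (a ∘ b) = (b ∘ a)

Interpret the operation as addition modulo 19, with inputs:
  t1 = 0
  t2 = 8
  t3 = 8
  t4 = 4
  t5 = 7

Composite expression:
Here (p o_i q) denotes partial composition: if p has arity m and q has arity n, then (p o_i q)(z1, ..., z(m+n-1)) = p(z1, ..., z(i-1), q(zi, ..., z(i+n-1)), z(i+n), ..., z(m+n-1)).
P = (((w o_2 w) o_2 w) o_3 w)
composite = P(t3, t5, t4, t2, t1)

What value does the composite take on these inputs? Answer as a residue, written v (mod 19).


8 (mod 19)

(t4 ∘ t2) = 12
(t5 ∘ (t4 ∘ t2)) = 0
((t5 ∘ (t4 ∘ t2)) ∘ t1) = 0
(t3 ∘ ((t5 ∘ (t4 ∘ t2)) ∘ t1)) = 8


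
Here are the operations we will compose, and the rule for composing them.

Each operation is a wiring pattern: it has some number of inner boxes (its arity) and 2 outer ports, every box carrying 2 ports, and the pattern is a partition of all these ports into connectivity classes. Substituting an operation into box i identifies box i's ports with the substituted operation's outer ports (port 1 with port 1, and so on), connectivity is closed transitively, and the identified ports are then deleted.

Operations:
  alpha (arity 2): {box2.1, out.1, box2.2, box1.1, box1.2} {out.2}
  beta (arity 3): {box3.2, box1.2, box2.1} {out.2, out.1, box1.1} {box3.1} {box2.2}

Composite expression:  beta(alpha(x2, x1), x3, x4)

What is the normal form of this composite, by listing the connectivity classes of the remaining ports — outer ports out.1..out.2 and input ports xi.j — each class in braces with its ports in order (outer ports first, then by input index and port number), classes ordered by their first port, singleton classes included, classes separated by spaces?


{out.1, out.2, x1.1, x1.2, x2.1, x2.2} {x3.1, x4.2} {x3.2} {x4.1}

Treat the ports identified at beta as solder joints: merge, then drop.
after alpha, the pattern on (x2, x1) reads {out.1, x1.1, x1.2, x2.1, x2.2} {out.2} (out.j = its outer ports)
after beta, the pattern on (x2, x1, x3, x4) reads {out.1, out.2, x1.1, x1.2, x2.1, x2.2} {x3.1, x4.2} {x3.2} {x4.1} (out.j = its outer ports)


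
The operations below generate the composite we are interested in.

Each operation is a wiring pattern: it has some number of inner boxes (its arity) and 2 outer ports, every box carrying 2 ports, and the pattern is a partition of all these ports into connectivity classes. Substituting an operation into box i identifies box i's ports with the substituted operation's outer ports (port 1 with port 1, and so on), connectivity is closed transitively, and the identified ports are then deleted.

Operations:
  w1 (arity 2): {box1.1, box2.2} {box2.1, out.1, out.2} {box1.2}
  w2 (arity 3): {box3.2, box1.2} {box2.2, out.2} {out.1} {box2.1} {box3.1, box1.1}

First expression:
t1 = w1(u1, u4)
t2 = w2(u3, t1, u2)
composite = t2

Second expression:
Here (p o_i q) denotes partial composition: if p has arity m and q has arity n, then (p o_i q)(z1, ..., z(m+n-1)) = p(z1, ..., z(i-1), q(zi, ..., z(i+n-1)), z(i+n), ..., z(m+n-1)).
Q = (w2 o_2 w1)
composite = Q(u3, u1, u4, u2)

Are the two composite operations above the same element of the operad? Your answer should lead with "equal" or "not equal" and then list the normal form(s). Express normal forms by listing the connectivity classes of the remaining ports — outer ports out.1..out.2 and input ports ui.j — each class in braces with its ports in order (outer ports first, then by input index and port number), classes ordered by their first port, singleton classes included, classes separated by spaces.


equal; both compose to {out.1} {out.2, u4.1} {u1.1, u4.2} {u1.2} {u2.1, u3.1} {u2.2, u3.2}

Reducing the first expression gives {out.1} {out.2, u4.1} {u1.1, u4.2} {u1.2} {u2.1, u3.1} {u2.2, u3.2}
Reducing the second expression gives {out.1} {out.2, u4.1} {u1.1, u4.2} {u1.2} {u2.1, u3.1} {u2.2, u3.2}
The normal forms match — equal.


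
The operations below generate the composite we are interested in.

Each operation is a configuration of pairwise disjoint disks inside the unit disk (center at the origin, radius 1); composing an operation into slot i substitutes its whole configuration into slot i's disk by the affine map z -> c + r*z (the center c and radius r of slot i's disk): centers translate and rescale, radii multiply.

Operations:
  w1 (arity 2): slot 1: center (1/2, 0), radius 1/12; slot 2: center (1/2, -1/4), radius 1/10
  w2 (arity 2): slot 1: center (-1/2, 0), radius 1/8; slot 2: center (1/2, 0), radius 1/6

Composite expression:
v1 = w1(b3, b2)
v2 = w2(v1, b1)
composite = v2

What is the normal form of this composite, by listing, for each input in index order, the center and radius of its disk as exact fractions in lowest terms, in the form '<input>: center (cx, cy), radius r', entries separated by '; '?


b1: center (1/2, 0), radius 1/6; b2: center (-7/16, -1/32), radius 1/80; b3: center (-7/16, 0), radius 1/96

Affine substitution under w2: radii multiply and b-centers shift.
tracing b3 down its 2-map path: center (-7/16, 0), radius 1/96
tracing b2 down its 2-map path: center (-7/16, -1/32), radius 1/80
tracing b1 down its 1-map path: center (1/2, 0), radius 1/6


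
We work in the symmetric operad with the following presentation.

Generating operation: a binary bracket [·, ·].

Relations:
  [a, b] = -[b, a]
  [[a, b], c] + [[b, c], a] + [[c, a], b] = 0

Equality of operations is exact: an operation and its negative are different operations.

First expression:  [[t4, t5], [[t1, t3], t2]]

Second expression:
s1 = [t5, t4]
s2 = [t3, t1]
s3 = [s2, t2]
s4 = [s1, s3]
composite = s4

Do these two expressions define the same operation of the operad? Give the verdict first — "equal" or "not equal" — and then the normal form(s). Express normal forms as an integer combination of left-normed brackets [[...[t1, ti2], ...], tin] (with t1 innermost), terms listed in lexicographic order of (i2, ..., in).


The first expression reduces to -[[[[t1, t3], t2], t4], t5] + [[[[t1, t3], t2], t5], t4]
The second expression reduces to -[[[[t1, t3], t2], t4], t5] + [[[[t1, t3], t2], t5], t4]
The forms coincide; equal.

equal — both sides give -[[[[t1, t3], t2], t4], t5] + [[[[t1, t3], t2], t5], t4]


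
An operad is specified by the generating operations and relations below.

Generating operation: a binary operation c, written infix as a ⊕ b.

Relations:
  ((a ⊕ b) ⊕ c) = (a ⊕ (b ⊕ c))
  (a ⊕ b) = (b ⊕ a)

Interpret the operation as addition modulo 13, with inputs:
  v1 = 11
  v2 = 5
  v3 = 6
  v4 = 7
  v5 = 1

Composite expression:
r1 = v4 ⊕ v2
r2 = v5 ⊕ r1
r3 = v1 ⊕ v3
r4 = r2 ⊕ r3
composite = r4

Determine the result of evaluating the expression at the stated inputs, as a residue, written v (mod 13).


4 (mod 13)


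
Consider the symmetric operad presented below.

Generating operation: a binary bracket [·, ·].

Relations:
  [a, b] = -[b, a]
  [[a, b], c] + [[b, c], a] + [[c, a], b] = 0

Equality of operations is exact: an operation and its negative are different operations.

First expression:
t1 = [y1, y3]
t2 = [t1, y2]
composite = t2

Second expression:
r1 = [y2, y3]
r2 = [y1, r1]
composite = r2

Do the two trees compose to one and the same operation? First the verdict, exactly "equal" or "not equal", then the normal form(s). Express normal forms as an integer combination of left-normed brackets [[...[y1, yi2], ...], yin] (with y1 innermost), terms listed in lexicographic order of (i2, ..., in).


not equal; first: [[y1, y3], y2]; second: [[y1, y2], y3] - [[y1, y3], y2]

Normal form of the first expression: [[y1, y3], y2]
Normal form of the second expression: [[y1, y2], y3] - [[y1, y3], y2]
They disagree, so not equal.


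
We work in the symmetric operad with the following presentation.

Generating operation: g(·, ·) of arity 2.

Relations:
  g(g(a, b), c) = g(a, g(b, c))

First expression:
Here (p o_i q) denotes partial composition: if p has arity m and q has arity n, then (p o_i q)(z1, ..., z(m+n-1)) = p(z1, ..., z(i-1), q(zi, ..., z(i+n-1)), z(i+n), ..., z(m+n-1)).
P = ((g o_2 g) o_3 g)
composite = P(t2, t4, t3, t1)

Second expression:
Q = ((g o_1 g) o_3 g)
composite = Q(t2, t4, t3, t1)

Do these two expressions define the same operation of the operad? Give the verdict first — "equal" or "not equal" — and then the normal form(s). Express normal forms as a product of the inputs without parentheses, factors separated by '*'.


The first expression reduces to t2 * t4 * t3 * t1
The second expression reduces to t2 * t4 * t3 * t1
Identical normal forms: equal.

equal; both compose to t2 * t4 * t3 * t1


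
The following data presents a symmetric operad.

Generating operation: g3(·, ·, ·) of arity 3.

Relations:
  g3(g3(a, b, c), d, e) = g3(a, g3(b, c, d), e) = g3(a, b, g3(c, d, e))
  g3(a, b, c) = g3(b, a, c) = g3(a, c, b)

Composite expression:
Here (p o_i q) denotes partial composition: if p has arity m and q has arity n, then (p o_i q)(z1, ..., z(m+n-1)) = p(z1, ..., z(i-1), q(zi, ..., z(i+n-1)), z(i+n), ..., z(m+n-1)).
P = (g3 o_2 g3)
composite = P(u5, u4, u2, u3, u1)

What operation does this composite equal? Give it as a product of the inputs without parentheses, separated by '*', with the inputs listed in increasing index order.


u1 * u2 * u3 * u4 * u5

With g3 associative and commutative, the u-input set is all that matters.
g3(u4, u2, u3) spells out as u4 * u2 * u3
g3(u5, g3(u4, u2, u3), u1) spells out as u5 * u4 * u2 * u3 * u1
rearranged into index order: u1 * u2 * u3 * u4 * u5
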